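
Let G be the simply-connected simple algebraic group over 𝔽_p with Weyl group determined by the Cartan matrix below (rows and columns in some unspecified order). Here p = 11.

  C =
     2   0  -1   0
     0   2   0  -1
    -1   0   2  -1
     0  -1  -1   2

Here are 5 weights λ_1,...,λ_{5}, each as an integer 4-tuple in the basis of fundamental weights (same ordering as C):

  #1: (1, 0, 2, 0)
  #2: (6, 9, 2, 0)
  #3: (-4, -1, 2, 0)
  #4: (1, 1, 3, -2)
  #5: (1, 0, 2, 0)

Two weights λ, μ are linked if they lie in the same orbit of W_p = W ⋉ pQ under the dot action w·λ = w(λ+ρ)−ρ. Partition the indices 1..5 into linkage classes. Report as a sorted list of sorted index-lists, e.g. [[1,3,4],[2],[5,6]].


Dynkin diagram of C (from the 6 off-diagonal −1 entries): A_4.

W_11-reps of the 5 weights in Ā_11 (same 4-coord order as C):

  [1] (2, 1, 3, 1)
  [2] (3, 0, 0, 1)
  [3] (3, 0, 0, 1)
  [4] (2, 1, 3, 1)
  [5] (2, 1, 3, 1)

2 distinct reps among the 5 weights ⇒ 2 W_11-linkage classes:

[[1, 4, 5], [2, 3]]


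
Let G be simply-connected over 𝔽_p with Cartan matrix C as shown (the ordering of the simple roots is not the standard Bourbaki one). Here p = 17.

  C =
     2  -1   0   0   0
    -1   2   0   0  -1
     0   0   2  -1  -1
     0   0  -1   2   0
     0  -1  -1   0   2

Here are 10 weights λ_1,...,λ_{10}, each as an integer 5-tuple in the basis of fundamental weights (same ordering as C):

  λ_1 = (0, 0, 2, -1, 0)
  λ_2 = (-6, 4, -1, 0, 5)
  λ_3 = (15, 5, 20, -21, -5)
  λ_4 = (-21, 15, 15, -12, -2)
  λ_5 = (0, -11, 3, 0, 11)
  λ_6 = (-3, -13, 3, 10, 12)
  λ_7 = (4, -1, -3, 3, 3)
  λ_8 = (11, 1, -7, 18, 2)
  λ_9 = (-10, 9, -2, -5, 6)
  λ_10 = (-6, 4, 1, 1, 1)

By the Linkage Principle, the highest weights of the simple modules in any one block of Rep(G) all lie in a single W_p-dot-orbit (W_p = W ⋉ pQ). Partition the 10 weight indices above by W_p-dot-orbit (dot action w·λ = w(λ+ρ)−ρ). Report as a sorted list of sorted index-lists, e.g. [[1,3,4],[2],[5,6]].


Root system A_5: the 5×5 matrix C matches after relabeling.

λ_j+ρ reflected into Ā_17 (⟨·,θ^∨⟩≤17); 5-tuples as given:

  λ_1+ρ ↦ (1, 1, 3, 0, 1) · λ_2+ρ ↦ (5, 0, 0, 1, 6) · λ_3+ρ ↦ (1, 1, 3, 0, 1) · λ_4+ρ ↦ (1, 1, 3, 0, 1) · λ_5+ρ ↦ (9, 1, 4, 1, 2) · λ_6+ρ ↦ (1, 1, 3, 0, 1) · λ_7+ρ ↦ (5, 0, 2, 2, 2) · λ_8+ρ ↦ (1, 1, 3, 0, 1) · λ_9+ρ ↦ (9, 1, 4, 1, 2) · λ_10+ρ ↦ (5, 0, 2, 2, 2)

Linkage partition of the 10 weights (4 classes, p=17):

[[1, 3, 4, 6, 8], [2], [5, 9], [7, 10]]


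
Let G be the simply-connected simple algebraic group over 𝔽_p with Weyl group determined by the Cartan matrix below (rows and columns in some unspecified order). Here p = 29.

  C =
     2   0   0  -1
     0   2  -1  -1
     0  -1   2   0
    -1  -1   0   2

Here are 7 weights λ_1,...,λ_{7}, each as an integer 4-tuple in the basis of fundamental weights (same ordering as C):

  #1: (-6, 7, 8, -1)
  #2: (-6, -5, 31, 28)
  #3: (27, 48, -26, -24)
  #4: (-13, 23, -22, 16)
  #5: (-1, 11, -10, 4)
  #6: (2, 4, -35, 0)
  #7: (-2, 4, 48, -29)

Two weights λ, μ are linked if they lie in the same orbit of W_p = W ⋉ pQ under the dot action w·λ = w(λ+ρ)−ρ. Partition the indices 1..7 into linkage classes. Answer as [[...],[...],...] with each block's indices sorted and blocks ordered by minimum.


C ↔ A_4 under row/col permutation; |W(A_4)| = 120.

Folding the 7 weights λ_j+ρ into Ā_29 (reps in the given 4-coord order):

  1: (0, 3, 9, 5);  2: (20, 1, 0, 3);  3: (20, 1, 0, 3);  4: (0, 3, 9, 5);  5: (0, 3, 9, 5);  6: (20, 1, 0, 3);  7: (20, 1, 0, 3)

The 7 indices split into 2 linkage classes (same alcove rep ⇔ same W_29-dot-orbit):

[[1, 4, 5], [2, 3, 6, 7]]


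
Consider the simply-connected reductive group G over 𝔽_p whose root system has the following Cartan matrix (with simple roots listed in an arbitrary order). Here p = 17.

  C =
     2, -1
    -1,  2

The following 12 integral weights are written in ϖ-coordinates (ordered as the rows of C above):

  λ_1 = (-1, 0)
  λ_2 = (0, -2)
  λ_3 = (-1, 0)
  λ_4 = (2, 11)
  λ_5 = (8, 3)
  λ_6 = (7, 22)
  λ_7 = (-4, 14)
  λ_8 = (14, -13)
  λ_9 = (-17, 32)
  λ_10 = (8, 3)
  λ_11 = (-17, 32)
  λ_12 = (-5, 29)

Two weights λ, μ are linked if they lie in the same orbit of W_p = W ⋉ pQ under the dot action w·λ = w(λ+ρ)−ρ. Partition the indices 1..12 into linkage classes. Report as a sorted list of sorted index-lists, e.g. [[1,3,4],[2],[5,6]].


Cartan matrix: type A_2 (|W|=6); un-permuting the 2 rows.

W_17-reps of the 12 weights in Ā_17 (same 2-coord order as C):

    λ_1+ρ ↦ (0, 1)
    λ_2+ρ ↦ (0, 1)
    λ_3+ρ ↦ (0, 1)
    λ_4+ρ ↦ (3, 12)
    λ_5+ρ ↦ (9, 4)
    λ_6+ρ ↦ (6, 3)
    λ_7+ρ ↦ (3, 12)
    λ_8+ρ ↦ (3, 12)
    λ_9+ρ ↦ (0, 1)
    λ_10+ρ ↦ (9, 4)
    λ_11+ρ ↦ (0, 1)
    λ_12+ρ ↦ (9, 4)

Partition of {1..12} into 4 W_17-dot-orbits:

[[1, 2, 3, 9, 11], [4, 7, 8], [5, 10, 12], [6]]


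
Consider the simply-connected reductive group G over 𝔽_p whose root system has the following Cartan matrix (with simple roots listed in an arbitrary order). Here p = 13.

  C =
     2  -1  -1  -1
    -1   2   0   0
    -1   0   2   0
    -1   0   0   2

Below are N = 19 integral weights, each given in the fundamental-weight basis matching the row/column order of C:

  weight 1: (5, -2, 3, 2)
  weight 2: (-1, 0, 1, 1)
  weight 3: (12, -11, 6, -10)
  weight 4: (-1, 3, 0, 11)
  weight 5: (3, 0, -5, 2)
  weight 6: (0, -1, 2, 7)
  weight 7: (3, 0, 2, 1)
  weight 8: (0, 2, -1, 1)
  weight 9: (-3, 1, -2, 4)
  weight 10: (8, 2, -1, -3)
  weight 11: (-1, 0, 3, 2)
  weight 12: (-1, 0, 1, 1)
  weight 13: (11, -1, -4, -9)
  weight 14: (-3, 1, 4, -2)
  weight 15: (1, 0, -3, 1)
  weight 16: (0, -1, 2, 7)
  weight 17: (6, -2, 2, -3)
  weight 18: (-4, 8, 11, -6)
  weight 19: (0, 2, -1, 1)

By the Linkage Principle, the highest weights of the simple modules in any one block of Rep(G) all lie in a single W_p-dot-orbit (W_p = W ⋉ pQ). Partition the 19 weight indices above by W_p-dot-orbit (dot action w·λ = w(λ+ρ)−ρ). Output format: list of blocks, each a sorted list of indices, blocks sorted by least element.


Dynkin diagram of C (from the 6 off-diagonal −1 entries): D_4.

Folding the 19 weights λ_j+ρ into Ā_13 (reps in the given 4-coord order):

  λ_1+ρ ↦ (0, 1, 4, 3) · λ_2+ρ ↦ (0, 1, 2, 2) · λ_3+ρ ↦ (1, 3, 0, 2) · λ_4+ρ ↦ (1, 0, 3, 8) · λ_5+ρ ↦ (0, 1, 4, 3) · λ_6+ρ ↦ (1, 0, 3, 8) · λ_7+ρ ↦ (3, 1, 3, 2) · λ_8+ρ ↦ (1, 3, 0, 2) · λ_9+ρ ↦ (0, 1, 2, 2) · λ_10+ρ ↦ (1, 3, 0, 2) · λ_11+ρ ↦ (0, 1, 4, 3) · λ_12+ρ ↦ (0, 1, 2, 2) · λ_13+ρ ↦ (1, 0, 3, 8) · λ_14+ρ ↦ (0, 1, 2, 2) · λ_15+ρ ↦ (0, 1, 2, 2) · λ_16+ρ ↦ (1, 0, 3, 8) · λ_17+ρ ↦ (3, 1, 3, 2) · λ_18+ρ ↦ (0, 1, 4, 3) · λ_19+ρ ↦ (1, 3, 0, 2)

Linkage partition of the 19 weights (5 classes, p=13):

[[1, 5, 11, 18], [2, 9, 12, 14, 15], [3, 8, 10, 19], [4, 6, 13, 16], [7, 17]]


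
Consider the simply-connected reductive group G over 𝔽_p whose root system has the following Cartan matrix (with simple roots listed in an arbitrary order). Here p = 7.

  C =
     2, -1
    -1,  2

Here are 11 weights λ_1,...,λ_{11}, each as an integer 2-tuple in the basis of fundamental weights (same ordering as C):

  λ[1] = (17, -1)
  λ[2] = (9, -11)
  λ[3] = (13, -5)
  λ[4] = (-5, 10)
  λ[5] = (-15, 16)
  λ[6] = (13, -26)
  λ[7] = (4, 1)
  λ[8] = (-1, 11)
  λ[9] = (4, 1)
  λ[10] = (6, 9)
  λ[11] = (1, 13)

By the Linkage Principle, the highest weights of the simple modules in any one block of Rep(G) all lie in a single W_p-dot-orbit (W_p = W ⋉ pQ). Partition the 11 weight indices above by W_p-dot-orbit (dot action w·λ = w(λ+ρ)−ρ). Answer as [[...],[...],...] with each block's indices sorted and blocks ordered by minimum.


Dynkin diagram of C (from the 2 off-diagonal −1 entries): A_2.

Each λ_j+ρ reduced to Ā_7; 2-tuples below use C's row order:

    [1] (0, 3)
    [2] (3, 4)
    [3] (0, 3)
    [4] (0, 3)
    [5] (3, 4)
    [6] (0, 3)
    [7] (5, 2)
    [8] (5, 2)
    [9] (5, 2)
    [10] (0, 3)
    [11] (5, 2)

The 11 indices split into 3 linkage classes (same alcove rep ⇔ same W_7-dot-orbit):

[[1, 3, 4, 6, 10], [2, 5], [7, 8, 9, 11]]


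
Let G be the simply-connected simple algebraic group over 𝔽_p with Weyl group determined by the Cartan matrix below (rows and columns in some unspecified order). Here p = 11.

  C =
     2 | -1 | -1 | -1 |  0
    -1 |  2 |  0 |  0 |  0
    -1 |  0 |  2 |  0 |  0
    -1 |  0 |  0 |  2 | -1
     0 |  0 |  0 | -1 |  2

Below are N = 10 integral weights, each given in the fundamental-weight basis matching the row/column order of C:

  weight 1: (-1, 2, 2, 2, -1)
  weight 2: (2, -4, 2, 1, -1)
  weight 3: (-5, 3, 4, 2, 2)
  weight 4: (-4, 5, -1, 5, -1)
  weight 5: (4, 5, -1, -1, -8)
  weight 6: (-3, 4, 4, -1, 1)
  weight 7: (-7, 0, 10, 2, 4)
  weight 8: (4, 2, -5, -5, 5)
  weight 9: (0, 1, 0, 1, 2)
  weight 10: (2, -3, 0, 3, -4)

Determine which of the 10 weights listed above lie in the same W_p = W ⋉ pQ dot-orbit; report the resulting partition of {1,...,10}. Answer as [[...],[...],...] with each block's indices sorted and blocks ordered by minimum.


Type D_5, rank 5, |W|=1920; reorder rows/cols to standard.

Ā_11 reps of the 10 weights (D_5, coords as presented):

  1: (0, 3, 3, 2, 0)
  2: (0, 3, 3, 2, 0)
  3: (3, 0, 1, 1, 2)
  4: (0, 3, 3, 2, 0)
  5: (0, 4, 2, 0, 0)
  6: (0, 3, 3, 2, 0)
  7: (0, 3, 3, 2, 0)
  8: (3, 0, 1, 1, 2)
  9: (1, 2, 1, 1, 3)
  10: (1, 2, 1, 1, 3)

These 10 weights hit 4 W_11-dot-orbits; sizes (5, 2, 1, 2):

[[1, 2, 4, 6, 7], [3, 8], [5], [9, 10]]


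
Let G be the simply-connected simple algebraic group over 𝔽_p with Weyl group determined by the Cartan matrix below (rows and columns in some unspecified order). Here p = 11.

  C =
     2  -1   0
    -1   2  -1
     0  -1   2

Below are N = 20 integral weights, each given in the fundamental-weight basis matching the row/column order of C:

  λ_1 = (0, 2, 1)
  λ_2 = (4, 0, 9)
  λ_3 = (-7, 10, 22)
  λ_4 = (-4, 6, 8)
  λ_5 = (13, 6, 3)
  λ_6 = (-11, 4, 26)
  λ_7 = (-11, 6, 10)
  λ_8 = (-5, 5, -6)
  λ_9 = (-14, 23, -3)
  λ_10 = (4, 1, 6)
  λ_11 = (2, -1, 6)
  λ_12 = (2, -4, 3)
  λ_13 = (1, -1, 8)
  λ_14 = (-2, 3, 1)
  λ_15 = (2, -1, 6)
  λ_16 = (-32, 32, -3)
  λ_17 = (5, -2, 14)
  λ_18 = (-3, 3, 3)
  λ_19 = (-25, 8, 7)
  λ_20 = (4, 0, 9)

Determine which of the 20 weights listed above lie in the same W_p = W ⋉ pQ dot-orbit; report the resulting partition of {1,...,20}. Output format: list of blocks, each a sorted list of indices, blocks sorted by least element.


C ↔ A_3 under row/col permutation; |W(A_3)| = 24.

Folding the 20 weights λ_j+ρ into Ā_11 (reps in the given 3-coord order):

    λ_1+ρ ↦ (1, 3, 2)
    λ_2+ρ ↦ (0, 1, 5)
    λ_3+ρ ↦ (0, 1, 5)
    λ_4+ρ ↦ (2, 2, 4)
    λ_5+ρ ↦ (3, 0, 7)
    λ_6+ρ ↦ (0, 1, 5)
    λ_7+ρ ↦ (0, 3, 1)
    λ_8+ρ ↦ (1, 3, 2)
    λ_9+ρ ↦ (2, 0, 9)
    λ_10+ρ ↦ (2, 2, 4)
    λ_11+ρ ↦ (3, 0, 7)
    λ_12+ρ ↦ (0, 3, 1)
    λ_13+ρ ↦ (2, 0, 9)
    λ_14+ρ ↦ (1, 3, 2)
    λ_15+ρ ↦ (3, 0, 7)
    λ_16+ρ ↦ (2, 0, 9)
    λ_17+ρ ↦ (1, 3, 2)
    λ_18+ρ ↦ (2, 2, 4)
    λ_19+ρ ↦ (2, 2, 4)
    λ_20+ρ ↦ (0, 1, 5)

Grouping the 20 weights by Ā_11-representative: 6 linkage classes.

[[1, 8, 14, 17], [2, 3, 6, 20], [4, 10, 18, 19], [5, 11, 15], [7, 12], [9, 13, 16]]


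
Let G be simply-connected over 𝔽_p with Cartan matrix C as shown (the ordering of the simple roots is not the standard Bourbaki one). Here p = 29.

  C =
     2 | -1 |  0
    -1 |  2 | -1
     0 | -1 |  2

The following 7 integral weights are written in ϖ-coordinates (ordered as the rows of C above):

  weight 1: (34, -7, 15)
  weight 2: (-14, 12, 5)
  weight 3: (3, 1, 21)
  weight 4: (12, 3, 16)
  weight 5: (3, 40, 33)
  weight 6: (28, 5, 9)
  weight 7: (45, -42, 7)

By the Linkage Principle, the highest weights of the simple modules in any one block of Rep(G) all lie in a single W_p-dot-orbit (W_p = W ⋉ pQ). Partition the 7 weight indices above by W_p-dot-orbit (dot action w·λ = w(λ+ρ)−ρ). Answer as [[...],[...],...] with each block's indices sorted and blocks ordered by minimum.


A_3 Cartan matrix, 3 simple roots permuted; ρ=(1,1,1).

Folding the 7 weights λ_j+ρ into Ā_29 (reps in the given 3-coord order):

  λ_1+ρ ↦ (13, 0, 6) · λ_2+ρ ↦ (13, 0, 6) · λ_3+ρ ↦ (4, 2, 22) · λ_4+ρ ↦ (8, 4, 12) · λ_5+ρ ↦ (8, 4, 12) · λ_6+ρ ↦ (13, 0, 6) · λ_7+ρ ↦ (8, 4, 12)

Linkage partition of the 7 weights (3 classes, p=29):

[[1, 2, 6], [3], [4, 5, 7]]


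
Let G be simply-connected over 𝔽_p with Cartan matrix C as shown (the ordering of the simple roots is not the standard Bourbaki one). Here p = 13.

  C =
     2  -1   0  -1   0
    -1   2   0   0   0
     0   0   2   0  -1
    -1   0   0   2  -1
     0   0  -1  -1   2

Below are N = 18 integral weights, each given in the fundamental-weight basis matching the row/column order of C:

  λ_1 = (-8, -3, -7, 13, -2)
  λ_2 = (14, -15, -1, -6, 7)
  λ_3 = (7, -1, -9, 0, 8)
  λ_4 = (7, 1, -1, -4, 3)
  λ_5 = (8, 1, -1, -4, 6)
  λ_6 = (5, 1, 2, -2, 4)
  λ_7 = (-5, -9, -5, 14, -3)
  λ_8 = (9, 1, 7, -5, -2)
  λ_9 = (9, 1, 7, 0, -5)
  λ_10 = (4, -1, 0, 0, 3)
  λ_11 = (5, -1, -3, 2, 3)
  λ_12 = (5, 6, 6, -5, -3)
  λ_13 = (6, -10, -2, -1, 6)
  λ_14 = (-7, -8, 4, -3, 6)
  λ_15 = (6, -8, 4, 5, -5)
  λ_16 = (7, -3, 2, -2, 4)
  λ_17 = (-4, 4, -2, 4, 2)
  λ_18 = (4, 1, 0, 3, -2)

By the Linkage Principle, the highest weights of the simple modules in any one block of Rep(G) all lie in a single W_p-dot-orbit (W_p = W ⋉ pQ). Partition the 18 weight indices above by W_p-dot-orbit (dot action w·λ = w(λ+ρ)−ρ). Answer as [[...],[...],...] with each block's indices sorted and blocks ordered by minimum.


Root system A_5: the 5×5 matrix C matches after relabeling.

Folding the 18 weights λ_j+ρ into Ā_13 (reps in the given 5-coord order):

  1: (0, 6, 0, 2, 4) · 2: (3, 5, 3, 1, 1) · 3: (3, 5, 3, 1, 1) · 4: (5, 2, 0, 3, 1) · 5: (6, 0, 2, 3, 2) · 6: (5, 0, 1, 1, 4) · 7: (5, 2, 0, 3, 1) · 8: (5, 0, 1, 1, 4) · 9: (5, 2, 0, 3, 1) · 10: (5, 0, 1, 1, 4) · 11: (6, 0, 2, 3, 2) · 12: (0, 6, 0, 2, 4) · 13: (0, 6, 0, 2, 4) · 14: (5, 0, 1, 1, 4) · 15: (0, 6, 0, 2, 4) · 16: (5, 0, 1, 1, 4) · 17: (3, 2, 1, 2, 2) · 18: (5, 2, 0, 3, 1)

Grouping the 18 weights by Ā_13-representative: 6 linkage classes.

[[1, 12, 13, 15], [2, 3], [4, 7, 9, 18], [5, 11], [6, 8, 10, 14, 16], [17]]


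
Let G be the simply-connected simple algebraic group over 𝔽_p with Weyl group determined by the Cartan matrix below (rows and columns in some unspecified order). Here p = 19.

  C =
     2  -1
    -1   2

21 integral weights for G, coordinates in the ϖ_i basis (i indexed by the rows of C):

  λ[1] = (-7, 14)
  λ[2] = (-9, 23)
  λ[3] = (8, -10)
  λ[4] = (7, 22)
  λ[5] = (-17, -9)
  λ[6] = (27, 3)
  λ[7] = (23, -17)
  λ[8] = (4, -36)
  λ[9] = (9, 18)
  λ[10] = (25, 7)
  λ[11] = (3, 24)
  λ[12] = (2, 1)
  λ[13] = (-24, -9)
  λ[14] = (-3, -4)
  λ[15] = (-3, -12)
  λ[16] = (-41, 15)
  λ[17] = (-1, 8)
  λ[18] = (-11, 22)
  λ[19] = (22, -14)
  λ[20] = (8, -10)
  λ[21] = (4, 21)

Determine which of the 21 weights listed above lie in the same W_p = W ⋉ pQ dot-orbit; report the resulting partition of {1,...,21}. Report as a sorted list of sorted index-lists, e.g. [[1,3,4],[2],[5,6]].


Dynkin diagram of C (from the 2 off-diagonal −1 entries): A_2.

W_19-reps of the 21 weights in Ā_19 (same 2-coord order as C):

  λ_1+ρ ↦ (6, 9)
  λ_2+ρ ↦ (3, 11)
  λ_3+ρ ↦ (0, 9)
  λ_4+ρ ↦ (4, 7)
  λ_5+ρ ↦ (3, 11)
  λ_6+ρ ↦ (6, 9)
  λ_7+ρ ↦ (3, 11)
  λ_8+ρ ↦ (3, 11)
  λ_9+ρ ↦ (0, 9)
  λ_10+ρ ↦ (4, 7)
  λ_11+ρ ↦ (6, 9)
  λ_12+ρ ↦ (3, 2)
  λ_13+ρ ↦ (4, 7)
  λ_14+ρ ↦ (3, 2)
  λ_15+ρ ↦ (11, 2)
  λ_16+ρ ↦ (3, 2)
  λ_17+ρ ↦ (0, 9)
  λ_18+ρ ↦ (6, 9)
  λ_19+ρ ↦ (6, 9)
  λ_20+ρ ↦ (0, 9)
  λ_21+ρ ↦ (3, 11)

These 21 weights hit 6 W_19-dot-orbits; sizes (5, 5, 4, 3, 3, 1):

[[1, 6, 11, 18, 19], [2, 5, 7, 8, 21], [3, 9, 17, 20], [4, 10, 13], [12, 14, 16], [15]]


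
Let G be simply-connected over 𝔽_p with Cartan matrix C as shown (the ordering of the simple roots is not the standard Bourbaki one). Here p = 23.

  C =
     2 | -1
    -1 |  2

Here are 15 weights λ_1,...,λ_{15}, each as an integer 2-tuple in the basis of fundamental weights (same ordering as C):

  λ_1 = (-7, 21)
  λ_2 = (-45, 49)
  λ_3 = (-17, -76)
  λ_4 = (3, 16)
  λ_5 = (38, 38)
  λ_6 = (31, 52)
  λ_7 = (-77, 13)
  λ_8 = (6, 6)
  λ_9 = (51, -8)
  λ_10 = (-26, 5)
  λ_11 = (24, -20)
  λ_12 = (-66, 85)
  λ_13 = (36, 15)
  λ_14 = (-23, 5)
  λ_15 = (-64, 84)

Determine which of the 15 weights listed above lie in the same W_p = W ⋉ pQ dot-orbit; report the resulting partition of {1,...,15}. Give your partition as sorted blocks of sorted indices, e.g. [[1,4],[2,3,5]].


Dynkin diagram of C (from the 2 off-diagonal −1 entries): A_2.

W_23-reps of the 15 weights in Ā_23 (same 2-coord order as C):

    λ_1 → (6, 16)
    λ_2 → (4, 17)
    λ_3 → (6, 16)
    λ_4 → (4, 17)
    λ_5 → (7, 7)
    λ_6 → (7, 7)
    λ_7 → (7, 7)
    λ_8 → (7, 7)
    λ_9 → (6, 16)
    λ_10 → (4, 17)
    λ_11 → (4, 17)
    λ_12 → (4, 17)
    λ_13 → (7, 7)
    λ_14 → (6, 16)
    λ_15 → (6, 16)

3 distinct reps among the 15 weights ⇒ 3 W_23-linkage classes:

[[1, 3, 9, 14, 15], [2, 4, 10, 11, 12], [5, 6, 7, 8, 13]]


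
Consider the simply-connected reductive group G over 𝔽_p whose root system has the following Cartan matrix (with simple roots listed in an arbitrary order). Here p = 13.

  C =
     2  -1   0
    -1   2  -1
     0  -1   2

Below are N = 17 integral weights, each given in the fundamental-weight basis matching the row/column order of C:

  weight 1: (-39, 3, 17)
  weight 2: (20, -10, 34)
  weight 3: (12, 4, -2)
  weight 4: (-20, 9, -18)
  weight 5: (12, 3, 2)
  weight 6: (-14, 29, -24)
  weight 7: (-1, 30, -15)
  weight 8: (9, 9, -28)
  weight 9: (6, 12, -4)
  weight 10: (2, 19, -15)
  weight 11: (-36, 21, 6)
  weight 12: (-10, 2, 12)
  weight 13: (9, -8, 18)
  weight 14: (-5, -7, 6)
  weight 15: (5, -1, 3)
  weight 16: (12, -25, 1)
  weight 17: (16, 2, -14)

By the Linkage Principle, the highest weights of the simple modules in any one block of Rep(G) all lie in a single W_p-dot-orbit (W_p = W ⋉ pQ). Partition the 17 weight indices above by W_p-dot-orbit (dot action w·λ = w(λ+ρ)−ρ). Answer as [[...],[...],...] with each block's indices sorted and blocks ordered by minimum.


Type A_3, rank 3, |W|=24; reorder rows/cols to standard.

Folding the 17 weights λ_j+ρ into Ā_13 (reps in the given 3-coord order):

    λ_1 → (1, 4, 5)
    λ_2 → (8, 0, 4)
    λ_3 → (8, 0, 4)
    λ_4 → (6, 0, 4)
    λ_5 → (6, 0, 4)
    λ_6 → (6, 0, 4)
    λ_7 → (8, 0, 4)
    λ_8 → (6, 1, 3)
    λ_9 → (0, 6, 4)
    λ_10 → (6, 1, 3)
    λ_11 → (6, 0, 4)
    λ_12 → (0, 6, 4)
    λ_13 → (6, 1, 3)
    λ_14 → (6, 1, 3)
    λ_15 → (6, 0, 4)
    λ_16 → (9, 0, 2)
    λ_17 → (0, 6, 4)

Partition of {1..17} into 6 W_13-dot-orbits:

[[1], [2, 3, 7], [4, 5, 6, 11, 15], [8, 10, 13, 14], [9, 12, 17], [16]]


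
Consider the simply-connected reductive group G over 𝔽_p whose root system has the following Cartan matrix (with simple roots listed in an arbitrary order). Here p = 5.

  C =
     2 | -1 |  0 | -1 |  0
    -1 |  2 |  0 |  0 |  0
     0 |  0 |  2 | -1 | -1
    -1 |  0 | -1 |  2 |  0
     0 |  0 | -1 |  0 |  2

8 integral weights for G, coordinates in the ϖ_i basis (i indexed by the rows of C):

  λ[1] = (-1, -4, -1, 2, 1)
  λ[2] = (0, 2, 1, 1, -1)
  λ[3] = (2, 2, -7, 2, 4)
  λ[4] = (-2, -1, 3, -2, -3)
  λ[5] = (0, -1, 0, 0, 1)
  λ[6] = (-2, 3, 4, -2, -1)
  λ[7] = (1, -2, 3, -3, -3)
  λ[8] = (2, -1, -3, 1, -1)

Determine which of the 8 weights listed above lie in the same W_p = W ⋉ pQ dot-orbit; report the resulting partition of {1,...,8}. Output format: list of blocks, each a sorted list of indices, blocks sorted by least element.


A_5 Cartan matrix, 5 simple roots permuted; ρ=(1,1,1,1,1).

Folding the 8 weights λ_j+ρ into Ā_5 (reps in the given 5-coord order):

  [1] (3, 0, 0, 0, 2) · [2] (1, 0, 1, 1, 2) · [3] (1, 0, 1, 1, 2) · [4] (1, 1, 0, 0, 2) · [5] (1, 0, 1, 1, 2) · [6] (1, 0, 1, 1, 2) · [7] (1, 0, 0, 1, 2) · [8] (3, 0, 0, 0, 2)

4 distinct reps among the 8 weights ⇒ 4 W_5-linkage classes:

[[1, 8], [2, 3, 5, 6], [4], [7]]


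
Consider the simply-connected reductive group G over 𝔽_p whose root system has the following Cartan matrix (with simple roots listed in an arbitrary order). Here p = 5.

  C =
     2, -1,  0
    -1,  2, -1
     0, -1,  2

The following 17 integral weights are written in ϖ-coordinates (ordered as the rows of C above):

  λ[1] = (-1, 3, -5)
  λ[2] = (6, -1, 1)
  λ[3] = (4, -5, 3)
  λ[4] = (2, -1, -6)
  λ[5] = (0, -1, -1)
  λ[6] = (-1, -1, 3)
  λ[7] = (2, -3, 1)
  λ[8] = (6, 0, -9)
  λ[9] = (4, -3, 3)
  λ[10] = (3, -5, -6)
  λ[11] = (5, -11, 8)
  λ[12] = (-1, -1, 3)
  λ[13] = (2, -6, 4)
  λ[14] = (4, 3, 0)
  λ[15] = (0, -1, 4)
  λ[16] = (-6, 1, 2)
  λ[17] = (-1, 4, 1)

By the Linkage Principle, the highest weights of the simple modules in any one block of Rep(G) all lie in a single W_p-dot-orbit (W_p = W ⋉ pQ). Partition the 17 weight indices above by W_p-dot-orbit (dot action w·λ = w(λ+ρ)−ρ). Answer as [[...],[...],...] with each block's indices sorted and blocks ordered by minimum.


Cartan matrix: type A_3 (|W|=24); un-permuting the 3 rows.

W_5-reps of the 17 weights in Ā_5 (same 3-coord order as C):

  [1] (0, 0, 4)
  [2] (1, 2, 0)
  [3] (1, 4, 0)
  [4] (2, 3, 0)
  [5] (1, 0, 0)
  [6] (0, 0, 4)
  [7] (1, 2, 0)
  [8] (1, 2, 0)
  [9] (1, 2, 0)
  [10] (1, 0, 0)
  [11] (1, 0, 4)
  [12] (0, 0, 4)
  [13] (2, 3, 0)
  [14] (0, 0, 4)
  [15] (0, 0, 4)
  [16] (2, 3, 0)
  [17] (2, 3, 0)

These 17 weights hit 6 W_5-dot-orbits; sizes (5, 4, 1, 4, 2, 1):

[[1, 6, 12, 14, 15], [2, 7, 8, 9], [3], [4, 13, 16, 17], [5, 10], [11]]


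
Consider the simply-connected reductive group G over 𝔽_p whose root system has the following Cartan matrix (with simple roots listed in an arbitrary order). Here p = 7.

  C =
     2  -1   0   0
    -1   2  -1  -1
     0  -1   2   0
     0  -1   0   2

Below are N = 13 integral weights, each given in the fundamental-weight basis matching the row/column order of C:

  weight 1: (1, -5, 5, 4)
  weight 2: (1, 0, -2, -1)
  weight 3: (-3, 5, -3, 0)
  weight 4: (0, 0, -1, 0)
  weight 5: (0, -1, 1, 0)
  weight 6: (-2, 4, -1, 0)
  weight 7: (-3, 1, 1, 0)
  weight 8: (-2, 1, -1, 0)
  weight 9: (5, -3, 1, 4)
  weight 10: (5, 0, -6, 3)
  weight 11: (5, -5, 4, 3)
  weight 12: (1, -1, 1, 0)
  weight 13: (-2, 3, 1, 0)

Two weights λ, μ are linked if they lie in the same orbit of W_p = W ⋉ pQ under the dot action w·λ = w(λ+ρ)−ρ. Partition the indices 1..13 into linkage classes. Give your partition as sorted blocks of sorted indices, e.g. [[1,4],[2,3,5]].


Dynkin diagram of C (from the 6 off-diagonal −1 entries): D_4.

Ā_7 reps of the 13 weights (D_4, coords as presented):

    1: (2, 0, 2, 1)
    2: (2, 0, 1, 0)
    3: (2, 0, 2, 1)
    4: (1, 1, 0, 1)
    5: (1, 0, 2, 1)
    6: (1, 1, 0, 1)
    7: (2, 0, 2, 1)
    8: (1, 1, 0, 1)
    9: (2, 0, 2, 1)
    10: (2, 0, 1, 0)
    11: (2, 0, 1, 0)
    12: (2, 0, 2, 1)
    13: (1, 0, 2, 1)

The 13 indices split into 4 linkage classes (same alcove rep ⇔ same W_7-dot-orbit):

[[1, 3, 7, 9, 12], [2, 10, 11], [4, 6, 8], [5, 13]]


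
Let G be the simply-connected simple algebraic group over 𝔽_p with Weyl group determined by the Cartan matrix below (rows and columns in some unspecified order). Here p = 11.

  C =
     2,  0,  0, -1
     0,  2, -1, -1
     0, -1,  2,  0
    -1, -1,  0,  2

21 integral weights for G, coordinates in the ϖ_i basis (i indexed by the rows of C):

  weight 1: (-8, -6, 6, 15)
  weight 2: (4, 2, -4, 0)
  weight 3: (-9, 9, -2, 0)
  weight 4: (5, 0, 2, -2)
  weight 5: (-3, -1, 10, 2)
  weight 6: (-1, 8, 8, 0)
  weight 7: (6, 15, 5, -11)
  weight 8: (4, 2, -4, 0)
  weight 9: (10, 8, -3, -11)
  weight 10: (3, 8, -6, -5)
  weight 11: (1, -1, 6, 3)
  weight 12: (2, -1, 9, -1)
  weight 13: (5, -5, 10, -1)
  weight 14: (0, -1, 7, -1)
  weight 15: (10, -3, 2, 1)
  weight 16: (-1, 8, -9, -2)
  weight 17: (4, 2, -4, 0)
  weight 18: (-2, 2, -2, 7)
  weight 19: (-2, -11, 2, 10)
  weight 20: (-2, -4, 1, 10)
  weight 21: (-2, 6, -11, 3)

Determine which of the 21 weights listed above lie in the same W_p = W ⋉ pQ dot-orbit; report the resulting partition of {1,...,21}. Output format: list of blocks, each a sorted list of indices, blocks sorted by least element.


C ↔ A_4 under row/col permutation; |W(A_4)| = 120.

Ā_11 reps of the 21 weights (A_4, coords as presented):

  [1] (0, 0, 5, 4) · [2] (5, 0, 3, 1) · [3] (1, 2, 1, 7) · [4] (5, 0, 3, 1) · [5] (1, 0, 8, 0) · [6] (1, 2, 1, 7) · [7] (5, 0, 3, 1) · [8] (5, 0, 3, 1) · [9] (1, 2, 1, 7) · [10] (0, 0, 5, 4) · [11] (0, 0, 5, 4) · [12] (1, 0, 8, 0) · [13] (0, 0, 5, 4) · [14] (1, 0, 8, 0) · [15] (8, 0, 2, 0) · [16] (1, 0, 8, 0) · [17] (5, 0, 3, 1) · [18] (1, 2, 1, 7) · [19] (1, 3, 7, 0) · [20] (1, 2, 1, 7) · [21] (1, 3, 7, 0)

Grouping the 21 weights by Ā_11-representative: 6 linkage classes.

[[1, 10, 11, 13], [2, 4, 7, 8, 17], [3, 6, 9, 18, 20], [5, 12, 14, 16], [15], [19, 21]]


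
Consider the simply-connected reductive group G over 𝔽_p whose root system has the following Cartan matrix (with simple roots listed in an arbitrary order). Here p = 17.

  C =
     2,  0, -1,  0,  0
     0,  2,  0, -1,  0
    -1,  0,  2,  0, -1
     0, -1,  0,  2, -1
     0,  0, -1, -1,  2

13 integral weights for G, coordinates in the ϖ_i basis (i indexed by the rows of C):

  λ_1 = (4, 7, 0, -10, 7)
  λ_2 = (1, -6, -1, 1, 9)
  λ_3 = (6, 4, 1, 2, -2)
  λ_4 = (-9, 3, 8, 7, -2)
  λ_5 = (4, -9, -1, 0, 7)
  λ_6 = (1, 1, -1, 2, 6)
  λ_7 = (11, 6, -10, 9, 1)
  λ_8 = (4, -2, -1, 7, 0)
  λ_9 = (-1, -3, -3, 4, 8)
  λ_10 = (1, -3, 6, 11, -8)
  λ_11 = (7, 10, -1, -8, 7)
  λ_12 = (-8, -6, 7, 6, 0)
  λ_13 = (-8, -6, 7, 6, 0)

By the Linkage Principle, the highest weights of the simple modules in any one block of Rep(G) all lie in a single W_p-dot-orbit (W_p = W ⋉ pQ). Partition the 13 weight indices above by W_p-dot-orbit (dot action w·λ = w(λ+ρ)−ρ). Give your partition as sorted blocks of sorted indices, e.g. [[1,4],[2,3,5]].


Dynkin diagram of C (from the 8 off-diagonal −1 entries): A_5.

Ā_17 reps of the 13 weights (A_5, coords as presented):

  λ_1+ρ ↦ (5, 1, 0, 7, 1) · λ_2+ρ ↦ (2, 2, 0, 3, 7) · λ_3+ρ ↦ (7, 5, 1, 2, 1) · λ_4+ρ ↦ (5, 1, 0, 7, 1) · λ_5+ρ ↦ (5, 1, 0, 7, 1) · λ_6+ρ ↦ (2, 2, 0, 3, 7) · λ_7+ρ ↦ (2, 2, 0, 3, 7) · λ_8+ρ ↦ (5, 1, 0, 7, 1) · λ_9+ρ ↦ (2, 2, 0, 3, 7) · λ_10+ρ ↦ (2, 2, 0, 3, 7) · λ_11+ρ ↦ (5, 1, 0, 7, 1) · λ_12+ρ ↦ (7, 5, 1, 2, 1) · λ_13+ρ ↦ (7, 5, 1, 2, 1)

Partition of {1..13} into 3 W_17-dot-orbits:

[[1, 4, 5, 8, 11], [2, 6, 7, 9, 10], [3, 12, 13]]


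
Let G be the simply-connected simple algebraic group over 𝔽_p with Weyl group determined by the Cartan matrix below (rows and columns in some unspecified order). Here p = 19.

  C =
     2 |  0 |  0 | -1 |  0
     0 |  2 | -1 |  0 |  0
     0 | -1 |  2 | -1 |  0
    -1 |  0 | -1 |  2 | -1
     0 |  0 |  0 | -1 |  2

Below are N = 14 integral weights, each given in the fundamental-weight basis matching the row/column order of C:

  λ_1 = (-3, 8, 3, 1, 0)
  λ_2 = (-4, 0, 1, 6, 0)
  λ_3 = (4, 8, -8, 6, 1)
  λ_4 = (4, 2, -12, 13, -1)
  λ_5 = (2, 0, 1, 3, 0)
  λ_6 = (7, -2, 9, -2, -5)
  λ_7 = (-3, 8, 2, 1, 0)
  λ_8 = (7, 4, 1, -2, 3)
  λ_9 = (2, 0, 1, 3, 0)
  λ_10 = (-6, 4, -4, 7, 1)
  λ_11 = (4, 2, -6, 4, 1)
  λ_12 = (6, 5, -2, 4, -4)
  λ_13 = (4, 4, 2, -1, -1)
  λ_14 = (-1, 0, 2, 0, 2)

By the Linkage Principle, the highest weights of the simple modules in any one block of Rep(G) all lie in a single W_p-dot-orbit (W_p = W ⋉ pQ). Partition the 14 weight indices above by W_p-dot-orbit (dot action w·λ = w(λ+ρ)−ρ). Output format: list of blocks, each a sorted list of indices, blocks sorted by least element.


Dynkin diagram of C (from the 8 off-diagonal −1 entries): D_5.

λ_j+ρ reflected into Ā_19 (⟨·,θ^∨⟩≤19); 5-tuples as given:

  λ_1 → (2, 9, 3, 0, 1) · λ_2 → (3, 1, 2, 4, 1) · λ_3 → (5, 2, 3, 0, 2) · λ_4 → (5, 5, 3, 0, 0) · λ_5 → (3, 1, 2, 4, 1) · λ_6 → (3, 1, 2, 4, 1) · λ_7 → (2, 9, 3, 0, 1) · λ_8 → (7, 5, 1, 1, 3) · λ_9 → (3, 1, 2, 4, 1) · λ_10 → (5, 2, 3, 0, 2) · λ_11 → (5, 2, 3, 0, 2) · λ_12 → (7, 5, 1, 1, 3) · λ_13 → (5, 5, 3, 0, 0) · λ_14 → (0, 1, 3, 1, 3)

Grouping the 14 weights by Ā_19-representative: 6 linkage classes.

[[1, 7], [2, 5, 6, 9], [3, 10, 11], [4, 13], [8, 12], [14]]


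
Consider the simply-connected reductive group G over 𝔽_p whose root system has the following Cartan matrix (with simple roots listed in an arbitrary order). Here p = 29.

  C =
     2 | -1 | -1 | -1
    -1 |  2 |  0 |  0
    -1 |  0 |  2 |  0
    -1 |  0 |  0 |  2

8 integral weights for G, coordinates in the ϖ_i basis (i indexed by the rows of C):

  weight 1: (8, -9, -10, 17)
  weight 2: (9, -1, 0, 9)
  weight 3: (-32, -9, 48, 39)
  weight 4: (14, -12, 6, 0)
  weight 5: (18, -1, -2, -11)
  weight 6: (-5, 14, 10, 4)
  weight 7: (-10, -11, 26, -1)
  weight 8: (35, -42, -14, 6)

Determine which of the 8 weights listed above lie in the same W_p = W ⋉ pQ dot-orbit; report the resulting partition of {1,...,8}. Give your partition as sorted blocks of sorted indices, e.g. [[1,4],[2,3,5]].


Cartan matrix: type D_4 (|W|=192); un-permuting the 4 rows.

Ā_29 reps of the 8 weights (D_4, coords as presented):

  [1] (8, 0, 1, 10)
  [2] (8, 0, 1, 10)
  [3] (8, 0, 1, 10)
  [4] (4, 11, 7, 1)
  [5] (8, 0, 1, 10)
  [6] (4, 11, 7, 1)
  [7] (8, 0, 1, 10)
  [8] (4, 11, 7, 1)

Linkage partition of the 8 weights (2 classes, p=29):

[[1, 2, 3, 5, 7], [4, 6, 8]]


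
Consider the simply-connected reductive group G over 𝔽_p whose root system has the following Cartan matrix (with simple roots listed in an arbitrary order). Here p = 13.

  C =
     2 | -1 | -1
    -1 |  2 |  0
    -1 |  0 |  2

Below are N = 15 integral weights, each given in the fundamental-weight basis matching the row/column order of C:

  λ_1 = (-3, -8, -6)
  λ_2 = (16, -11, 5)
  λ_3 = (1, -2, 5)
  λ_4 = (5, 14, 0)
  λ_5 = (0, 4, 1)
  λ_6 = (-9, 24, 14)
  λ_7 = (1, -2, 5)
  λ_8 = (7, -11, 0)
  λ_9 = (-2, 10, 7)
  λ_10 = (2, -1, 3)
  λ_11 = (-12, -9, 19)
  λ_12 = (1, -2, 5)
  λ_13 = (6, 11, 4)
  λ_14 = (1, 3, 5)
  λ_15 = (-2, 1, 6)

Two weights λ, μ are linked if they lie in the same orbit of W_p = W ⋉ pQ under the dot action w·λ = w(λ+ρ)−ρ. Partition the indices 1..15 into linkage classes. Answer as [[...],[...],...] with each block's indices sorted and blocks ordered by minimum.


A_3 Cartan matrix, 3 simple roots permuted; ρ=(1,1,1).

Ā_13 reps of the 15 weights (A_3, coords as presented):

  [1] (2, 4, 6);  [2] (3, 0, 4);  [3] (1, 1, 6);  [4] (2, 4, 6);  [5] (1, 5, 2);  [6] (2, 4, 6);  [7] (1, 1, 6);  [8] (1, 8, 1);  [9] (1, 5, 2);  [10] (3, 0, 4);  [11] (2, 4, 6);  [12] (1, 1, 6);  [13] (1, 1, 6);  [14] (2, 4, 6);  [15] (1, 1, 6)

5 distinct reps among the 15 weights ⇒ 5 W_13-linkage classes:

[[1, 4, 6, 11, 14], [2, 10], [3, 7, 12, 13, 15], [5, 9], [8]]


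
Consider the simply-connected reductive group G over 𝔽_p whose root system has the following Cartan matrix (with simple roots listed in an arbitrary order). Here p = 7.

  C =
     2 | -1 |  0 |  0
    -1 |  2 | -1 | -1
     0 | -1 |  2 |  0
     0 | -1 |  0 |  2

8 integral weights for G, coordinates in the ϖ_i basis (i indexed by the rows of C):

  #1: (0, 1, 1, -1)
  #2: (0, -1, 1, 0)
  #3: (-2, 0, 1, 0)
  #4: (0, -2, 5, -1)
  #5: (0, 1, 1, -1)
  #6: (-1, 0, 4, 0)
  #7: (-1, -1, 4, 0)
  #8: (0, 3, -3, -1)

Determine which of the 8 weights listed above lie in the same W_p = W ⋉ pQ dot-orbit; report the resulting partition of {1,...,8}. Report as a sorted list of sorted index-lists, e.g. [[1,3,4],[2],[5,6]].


Cartan matrix: type D_4 (|W|=192); un-permuting the 4 rows.

Alcove-folded reps (p=7, 8 weights, presented ϖ-order):

    λ_1+ρ ↦ (1, 2, 2, 0)
    λ_2+ρ ↦ (1, 0, 2, 1)
    λ_3+ρ ↦ (1, 0, 2, 1)
    λ_4+ρ ↦ (0, 0, 5, 1)
    λ_5+ρ ↦ (1, 2, 2, 0)
    λ_6+ρ ↦ (0, 0, 5, 1)
    λ_7+ρ ↦ (0, 0, 5, 1)
    λ_8+ρ ↦ (1, 2, 2, 0)

Grouping the 8 weights by Ā_7-representative: 3 linkage classes.

[[1, 5, 8], [2, 3], [4, 6, 7]]


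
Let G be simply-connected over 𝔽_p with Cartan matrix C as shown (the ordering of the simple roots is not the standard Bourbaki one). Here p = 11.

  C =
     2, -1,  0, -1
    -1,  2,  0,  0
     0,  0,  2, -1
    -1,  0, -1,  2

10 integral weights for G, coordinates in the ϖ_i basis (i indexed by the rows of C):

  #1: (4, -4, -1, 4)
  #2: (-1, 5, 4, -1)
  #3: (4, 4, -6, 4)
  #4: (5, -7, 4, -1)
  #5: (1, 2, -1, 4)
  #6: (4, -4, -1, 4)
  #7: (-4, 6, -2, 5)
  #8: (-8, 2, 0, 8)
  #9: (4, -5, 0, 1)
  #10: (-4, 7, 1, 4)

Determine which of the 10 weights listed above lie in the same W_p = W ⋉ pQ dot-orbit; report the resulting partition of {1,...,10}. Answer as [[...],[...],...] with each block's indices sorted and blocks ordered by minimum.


Type A_4, rank 4, |W|=120; reorder rows/cols to standard.

Ā_11 reps of the 10 weights (A_4, coords as presented):

    1: (2, 3, 0, 5)
    2: (0, 6, 5, 0)
    3: (5, 1, 1, 0)
    4: (0, 6, 5, 0)
    5: (2, 3, 0, 5)
    6: (2, 3, 0, 5)
    7: (3, 4, 1, 2)
    8: (3, 4, 1, 2)
    9: (1, 4, 1, 2)
    10: (3, 4, 1, 2)

The 10 indices split into 5 linkage classes (same alcove rep ⇔ same W_11-dot-orbit):

[[1, 5, 6], [2, 4], [3], [7, 8, 10], [9]]


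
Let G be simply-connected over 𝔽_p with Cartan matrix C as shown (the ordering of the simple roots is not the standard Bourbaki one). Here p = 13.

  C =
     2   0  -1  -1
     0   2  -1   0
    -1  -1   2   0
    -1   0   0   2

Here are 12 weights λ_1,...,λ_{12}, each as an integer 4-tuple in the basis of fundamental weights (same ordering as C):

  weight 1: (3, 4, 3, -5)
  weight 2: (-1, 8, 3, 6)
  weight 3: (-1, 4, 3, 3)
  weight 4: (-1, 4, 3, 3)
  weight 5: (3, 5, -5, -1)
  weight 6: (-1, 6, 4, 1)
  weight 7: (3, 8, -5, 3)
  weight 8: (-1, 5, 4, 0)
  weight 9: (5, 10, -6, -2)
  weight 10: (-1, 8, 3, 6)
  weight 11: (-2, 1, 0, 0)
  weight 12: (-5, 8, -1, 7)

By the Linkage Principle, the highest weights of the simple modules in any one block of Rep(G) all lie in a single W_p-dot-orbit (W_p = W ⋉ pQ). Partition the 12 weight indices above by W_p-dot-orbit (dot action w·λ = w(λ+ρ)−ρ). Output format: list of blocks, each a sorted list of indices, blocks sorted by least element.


Cartan matrix: type A_4 (|W|=120); un-permuting the 4 rows.

Alcove-folded reps (p=13, 12 weights, presented ϖ-order):

  [1] (0, 5, 4, 4);  [2] (0, 2, 4, 0);  [3] (0, 5, 4, 4);  [4] (0, 5, 4, 4);  [5] (0, 2, 4, 0);  [6] (0, 6, 5, 1);  [7] (0, 5, 4, 4);  [8] (0, 6, 5, 1);  [9] (0, 6, 5, 1);  [10] (0, 2, 4, 0);  [11] (1, 2, 0, 0);  [12] (0, 5, 4, 4)

The 12 indices split into 4 linkage classes (same alcove rep ⇔ same W_13-dot-orbit):

[[1, 3, 4, 7, 12], [2, 5, 10], [6, 8, 9], [11]]


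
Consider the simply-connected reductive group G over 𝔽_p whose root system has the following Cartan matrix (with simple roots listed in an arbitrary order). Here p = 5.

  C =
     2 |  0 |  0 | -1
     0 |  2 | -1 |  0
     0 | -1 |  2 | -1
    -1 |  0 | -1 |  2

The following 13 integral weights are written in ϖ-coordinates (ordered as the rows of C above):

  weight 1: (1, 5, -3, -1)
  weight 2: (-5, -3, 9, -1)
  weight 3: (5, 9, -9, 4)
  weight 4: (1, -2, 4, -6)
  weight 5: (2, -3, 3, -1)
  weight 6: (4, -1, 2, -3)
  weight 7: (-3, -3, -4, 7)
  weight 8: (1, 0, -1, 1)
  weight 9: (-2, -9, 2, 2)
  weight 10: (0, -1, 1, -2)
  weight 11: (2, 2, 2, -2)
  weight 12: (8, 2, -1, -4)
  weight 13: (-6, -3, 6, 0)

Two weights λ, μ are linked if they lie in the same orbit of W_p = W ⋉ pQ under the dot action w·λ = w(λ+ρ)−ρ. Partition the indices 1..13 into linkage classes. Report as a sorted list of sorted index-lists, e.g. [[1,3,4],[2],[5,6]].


C ↔ A_4 under row/col permutation; |W(A_4)| = 120.

Folding the 13 weights λ_j+ρ into Ā_5 (reps in the given 4-coord order):

  1: (1, 3, 0, 1)
  2: (1, 0, 0, 1)
  3: (1, 0, 2, 0)
  4: (3, 0, 1, 1)
  5: (1, 0, 2, 0)
  6: (2, 1, 0, 2)
  7: (1, 0, 2, 0)
  8: (2, 1, 0, 2)
  9: (1, 0, 2, 0)
  10: (0, 0, 1, 1)
  11: (1, 0, 2, 0)
  12: (1, 3, 0, 1)
  13: (2, 1, 0, 2)

These 13 weights hit 6 W_5-dot-orbits; sizes (2, 1, 5, 1, 3, 1):

[[1, 12], [2], [3, 5, 7, 9, 11], [4], [6, 8, 13], [10]]


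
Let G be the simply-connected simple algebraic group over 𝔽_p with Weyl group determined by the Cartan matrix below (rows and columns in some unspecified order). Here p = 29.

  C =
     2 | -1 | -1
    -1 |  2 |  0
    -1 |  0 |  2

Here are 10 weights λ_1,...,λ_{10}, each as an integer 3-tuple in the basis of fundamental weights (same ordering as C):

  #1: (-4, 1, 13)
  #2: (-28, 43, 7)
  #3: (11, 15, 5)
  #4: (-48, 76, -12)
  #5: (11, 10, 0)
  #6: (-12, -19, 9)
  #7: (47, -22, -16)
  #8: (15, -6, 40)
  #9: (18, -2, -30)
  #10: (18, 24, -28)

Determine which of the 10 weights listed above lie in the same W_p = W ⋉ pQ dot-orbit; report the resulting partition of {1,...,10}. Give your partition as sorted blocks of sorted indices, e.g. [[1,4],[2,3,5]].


C ↔ A_3 under row/col permutation; |W(A_3)| = 24.

λ_j+ρ reflected into Ā_29 (⟨·,θ^∨⟩≤29); 3-tuples as given:

  [1] (2, 1, 11)
  [2] (8, 2, 4)
  [3] (12, 11, 1)
  [4] (1, 10, 18)
  [5] (12, 11, 1)
  [6] (1, 10, 18)
  [7] (8, 2, 4)
  [8] (12, 11, 1)
  [9] (1, 10, 18)
  [10] (8, 2, 4)

These 10 weights hit 4 W_29-dot-orbits; sizes (1, 3, 3, 3):

[[1], [2, 7, 10], [3, 5, 8], [4, 6, 9]]


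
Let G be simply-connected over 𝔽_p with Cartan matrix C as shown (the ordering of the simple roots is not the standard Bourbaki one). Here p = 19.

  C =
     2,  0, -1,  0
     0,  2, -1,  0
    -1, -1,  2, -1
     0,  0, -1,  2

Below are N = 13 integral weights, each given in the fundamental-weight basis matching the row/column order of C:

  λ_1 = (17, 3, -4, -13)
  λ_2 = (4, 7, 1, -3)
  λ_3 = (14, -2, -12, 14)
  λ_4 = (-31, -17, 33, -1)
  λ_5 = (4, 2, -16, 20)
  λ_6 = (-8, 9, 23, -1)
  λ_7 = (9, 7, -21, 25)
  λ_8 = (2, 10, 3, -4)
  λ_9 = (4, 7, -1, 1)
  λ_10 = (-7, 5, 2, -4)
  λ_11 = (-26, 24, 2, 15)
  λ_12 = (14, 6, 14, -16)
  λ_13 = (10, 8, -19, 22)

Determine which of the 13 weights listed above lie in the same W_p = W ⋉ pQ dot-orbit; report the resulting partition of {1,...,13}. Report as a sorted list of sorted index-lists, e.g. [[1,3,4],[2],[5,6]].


Dynkin diagram of C (from the 6 off-diagonal −1 entries): D_4.

Folding the 13 weights λ_j+ρ into Ā_19 (reps in the given 4-coord order):

  [1] (3, 11, 1, 3);  [2] (5, 8, 0, 2);  [3] (3, 11, 1, 3);  [4] (3, 11, 1, 3);  [5] (3, 5, 4, 1);  [6] (5, 8, 0, 2);  [7] (3, 5, 4, 1);  [8] (3, 11, 1, 3);  [9] (5, 8, 0, 2);  [10] (0, 0, 3, 3);  [11] (0, 0, 3, 3);  [12] (3, 11, 1, 3);  [13] (3, 5, 4, 1)

4 distinct reps among the 13 weights ⇒ 4 W_19-linkage classes:

[[1, 3, 4, 8, 12], [2, 6, 9], [5, 7, 13], [10, 11]]


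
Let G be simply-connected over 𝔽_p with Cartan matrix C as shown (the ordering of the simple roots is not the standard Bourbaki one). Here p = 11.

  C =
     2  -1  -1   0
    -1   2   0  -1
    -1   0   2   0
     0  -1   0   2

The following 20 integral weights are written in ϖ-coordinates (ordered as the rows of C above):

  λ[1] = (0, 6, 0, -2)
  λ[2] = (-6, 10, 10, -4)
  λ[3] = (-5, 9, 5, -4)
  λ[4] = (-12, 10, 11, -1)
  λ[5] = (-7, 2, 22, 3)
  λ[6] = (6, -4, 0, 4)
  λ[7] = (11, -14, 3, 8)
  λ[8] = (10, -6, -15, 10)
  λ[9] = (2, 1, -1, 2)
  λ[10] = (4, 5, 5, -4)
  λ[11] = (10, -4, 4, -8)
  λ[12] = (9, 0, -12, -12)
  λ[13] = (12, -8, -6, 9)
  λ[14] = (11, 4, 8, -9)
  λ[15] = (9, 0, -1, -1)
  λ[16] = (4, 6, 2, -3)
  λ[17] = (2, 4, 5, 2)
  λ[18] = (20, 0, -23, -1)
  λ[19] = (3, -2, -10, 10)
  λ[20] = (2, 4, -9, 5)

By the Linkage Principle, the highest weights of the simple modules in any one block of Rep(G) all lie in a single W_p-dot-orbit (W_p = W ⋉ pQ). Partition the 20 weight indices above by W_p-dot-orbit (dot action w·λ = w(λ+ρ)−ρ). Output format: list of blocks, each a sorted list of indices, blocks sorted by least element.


Cartan matrix: type A_4 (|W|=120); un-permuting the 4 rows.

Ā_11 reps of the 20 weights (A_4, coords as presented):

  λ_1+ρ ↦ (1, 6, 1, 1) · λ_2+ρ ↦ (5, 0, 0, 3) · λ_3+ρ ↦ (4, 3, 1, 2) · λ_4+ρ ↦ (10, 1, 0, 0) · λ_5+ρ ↦ (4, 3, 1, 2) · λ_6+ρ ↦ (4, 3, 1, 2) · λ_7+ρ ↦ (1, 6, 1, 1) · λ_8+ρ ↦ (5, 0, 0, 3) · λ_9+ρ ↦ (3, 2, 0, 3) · λ_10+ρ ↦ (5, 0, 0, 3) · λ_11+ρ ↦ (1, 5, 0, 2) · λ_12+ρ ↦ (10, 1, 0, 0) · λ_13+ρ ↦ (1, 5, 0, 2) · λ_14+ρ ↦ (4, 3, 1, 2) · λ_15+ρ ↦ (10, 1, 0, 0) · λ_16+ρ ↦ (4, 3, 1, 2) · λ_17+ρ ↦ (3, 2, 0, 3) · λ_18+ρ ↦ (10, 1, 0, 0) · λ_19+ρ ↦ (1, 5, 0, 2) · λ_20+ρ ↦ (5, 0, 0, 3)

Linkage partition of the 20 weights (6 classes, p=11):

[[1, 7], [2, 8, 10, 20], [3, 5, 6, 14, 16], [4, 12, 15, 18], [9, 17], [11, 13, 19]]
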